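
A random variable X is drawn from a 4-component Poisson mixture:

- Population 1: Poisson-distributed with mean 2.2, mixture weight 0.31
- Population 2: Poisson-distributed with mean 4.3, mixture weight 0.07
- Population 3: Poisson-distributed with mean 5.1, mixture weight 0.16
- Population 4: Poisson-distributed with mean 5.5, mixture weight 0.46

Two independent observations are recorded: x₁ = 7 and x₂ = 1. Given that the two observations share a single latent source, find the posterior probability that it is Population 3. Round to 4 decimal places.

0.2135

Posterior ∝ prior × likelihood, so P(k | x) ∝ π_k f_k(x); normalise over all components.
Since both observations come from the same component, the likelihood for component k is f_k(x₁)·f_k(x₂).
  f_1 = [0.00548378] × [0.243767] = 0.00133677
  f_2 = [0.0731783] × [0.0583448] = 0.00426957
  f_3 = [0.108557] × [0.0310934] = 0.00337541
  f_4 = [0.123449] × [0.0224772] = 0.0027748
Multiply by the mixture weights:
  π_1·f_1 = 0.31 × 0.00133677 = 0.000414397
  π_2·f_2 = 0.07 × 0.00426957 = 0.00029887
  π_3·f_3 = 0.16 × 0.00337541 = 0.000540066
  π_4·f_4 = 0.46 × 0.0027748 = 0.00127641
Denominator: 0.000414397 + 0.00029887 + 0.000540066 + 0.00127641 = 0.00252974
P(Population 3 | x) = 0.000540066 / 0.00252974 ≈ 0.2135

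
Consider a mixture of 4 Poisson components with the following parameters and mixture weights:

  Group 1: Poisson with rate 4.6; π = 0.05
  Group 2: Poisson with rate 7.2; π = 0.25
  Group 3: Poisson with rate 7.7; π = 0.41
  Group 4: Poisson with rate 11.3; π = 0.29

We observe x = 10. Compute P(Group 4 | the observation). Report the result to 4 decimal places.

Apply Bayes' rule: the posterior for each component is proportional to its prior times its likelihood at x.
Evaluate each component's likelihood at the observed value:
  f_1 = e^(−4.6)·4.6^10/10! = 0.0117506
  f_2 = e^(−7.2)·7.2^10/10! = 0.0770268
  f_3 = e^(−7.7)·7.7^10/10! = 0.0914275
  f_4 = e^(−11.3)·11.3^10/10! = 0.115743
Multiply by the mixture weights:
  π_1·f_1 = 0.05 × 0.0117506 = 0.000587531
  π_2·f_2 = 0.25 × 0.0770268 = 0.0192567
  π_3·f_3 = 0.41 × 0.0914275 = 0.0374853
  π_4·f_4 = 0.29 × 0.115743 = 0.0335654
Evidence: 0.000587531 + 0.0192567 + 0.0374853 + 0.0335654 = 0.0908949
P(Group 4 | x) = 0.0335654 / 0.0908949 ≈ 0.3693

0.3693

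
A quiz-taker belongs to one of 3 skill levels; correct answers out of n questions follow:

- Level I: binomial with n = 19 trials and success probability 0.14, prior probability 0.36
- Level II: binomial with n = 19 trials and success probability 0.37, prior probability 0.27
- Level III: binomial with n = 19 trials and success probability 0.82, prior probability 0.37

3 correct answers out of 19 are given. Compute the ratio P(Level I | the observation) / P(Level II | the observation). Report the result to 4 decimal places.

10.5013

The posterior odds equal the prior odds times the likelihood ratio: (π_i/π_j)·(f_i(x)/f_j(x)).
Evaluate each component's likelihood at the observed value:
  p_I = 0.238058
  p_II = 0.0302258
  p_III = 6.48822e-10
Odds = (0.36/0.27) × (0.238058/0.0302258) = 1.33333 × 7.87599 ≈ 10.5013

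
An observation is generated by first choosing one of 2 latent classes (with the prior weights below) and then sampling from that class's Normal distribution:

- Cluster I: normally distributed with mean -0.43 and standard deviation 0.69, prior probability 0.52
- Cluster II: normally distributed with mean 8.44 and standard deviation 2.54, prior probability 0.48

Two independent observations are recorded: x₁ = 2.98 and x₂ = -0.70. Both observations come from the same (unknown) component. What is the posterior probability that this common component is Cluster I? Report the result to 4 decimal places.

0.3064

P(component k | x) = P(Z=k)·f_k(x) / marginal(x), where marginal(x) = Σ_j P(Z=j)·f_j(x).
Since both observations come from the same component, the likelihood for component k is f_k(x₁)·f_k(x₂).
  L_I = [(1/(0.69·√(2π)))·exp(−(2.98−-0.43)²/(2·0.69²)) = 0.578177·exp(-12.21183) = 2.8743e-06] × [0.535564] = 1.53937e-06
  L_II = [(1/(2.54·√(2π)))·exp(−(2.98−8.44)²/(2·2.54²)) = 0.157064·exp(-2.31040) = 0.0155841] × [0.000242276] = 3.77564e-06
Weight by the priors:
  P(Z=I)·L_I = 0.52 × 1.53937e-06 = 8.00475e-07
  P(Z=II)·L_II = 0.48 × 3.77564e-06 = 1.81231e-06
Denominator: 8.00475e-07 + 1.81231e-06 = 2.61278e-06
Responsibility of Cluster I: 8.00475e-07 / 2.61278e-06 ≈ 0.3064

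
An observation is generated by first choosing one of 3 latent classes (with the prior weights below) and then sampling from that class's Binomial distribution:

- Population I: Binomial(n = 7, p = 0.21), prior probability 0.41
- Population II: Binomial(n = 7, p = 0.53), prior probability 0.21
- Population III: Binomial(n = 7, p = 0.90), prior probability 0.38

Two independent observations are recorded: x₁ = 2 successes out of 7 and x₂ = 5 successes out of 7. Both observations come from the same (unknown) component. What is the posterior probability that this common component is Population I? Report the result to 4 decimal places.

Posterior ∝ prior × likelihood, so P(k | x) ∝ π_k f_k(x); normalise over all components.
Since both observations come from the same component, the likelihood for component k is f_k(x₁)·f_k(x₂).
  p_I = [0.284966] × [0.00535266] = 0.00152533
  p_II = [0.135288] × [0.193997] = 0.0262455
  p_III = [0.0001701] × [0.124003] = 2.10929e-05
Unnormalised posteriors:
  π_I·p_I = 0.41 × 0.00152533 = 0.000625385
  π_II·p_II = 0.21 × 0.0262455 = 0.00551155
  π_III·p_III = 0.38 × 2.10929e-05 = 8.0153e-06
Sum: 0.000625385 + 0.00551155 + 8.0153e-06 = 0.00614495
So the posterior for Population I is 0.000625385 / 0.00614495 ≈ 0.1018.

0.1018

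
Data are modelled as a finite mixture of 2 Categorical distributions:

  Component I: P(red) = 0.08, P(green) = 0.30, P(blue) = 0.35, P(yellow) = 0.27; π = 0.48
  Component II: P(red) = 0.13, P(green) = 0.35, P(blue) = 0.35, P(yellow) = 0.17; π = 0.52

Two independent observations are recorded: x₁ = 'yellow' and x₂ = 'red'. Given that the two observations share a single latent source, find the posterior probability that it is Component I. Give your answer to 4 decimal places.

0.4743

Posterior ∝ prior × likelihood, so P(k | x) ∝ w_k f_k(x); normalise over all components.
Since both observations come from the same component, the likelihood for component k is f_k(x₁)·f_k(x₂).
  L_I = [0.27] × [0.08] = 0.0216
  L_II = [0.17] × [0.13] = 0.0221
Prior × likelihood for each component:
  w_I·L_I = 0.48 × 0.0216 = 0.010368
  w_II·L_II = 0.52 × 0.0221 = 0.011492
Evidence: 0.010368 + 0.011492 = 0.02186
P(Component I | x₁, x₂) ≈ 0.4743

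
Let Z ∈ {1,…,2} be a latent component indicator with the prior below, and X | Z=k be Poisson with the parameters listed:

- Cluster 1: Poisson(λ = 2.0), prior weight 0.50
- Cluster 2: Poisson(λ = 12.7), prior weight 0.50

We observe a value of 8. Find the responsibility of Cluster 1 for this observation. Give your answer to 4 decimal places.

0.0165

Apply Bayes' rule: the posterior for each component is proportional to its prior times its likelihood at x.
Component likelihoods at x = 8:
  L_1 = e^(−2.0)·2.0^8/8! = 0.000859272
  L_2 = e^(−12.7)·12.7^8/8! = 0.0512117
Multiply by the mixture weights:
  π_1·L_1 = 0.50 × 0.000859272 = 0.000429636
  π_2·L_2 = 0.50 × 0.0512117 = 0.0256059
Sum: 0.000429636 + 0.0256059 = 0.0260355
P(Cluster 1 | 8) = 0.000429636 / 0.0260355 ≈ 0.0165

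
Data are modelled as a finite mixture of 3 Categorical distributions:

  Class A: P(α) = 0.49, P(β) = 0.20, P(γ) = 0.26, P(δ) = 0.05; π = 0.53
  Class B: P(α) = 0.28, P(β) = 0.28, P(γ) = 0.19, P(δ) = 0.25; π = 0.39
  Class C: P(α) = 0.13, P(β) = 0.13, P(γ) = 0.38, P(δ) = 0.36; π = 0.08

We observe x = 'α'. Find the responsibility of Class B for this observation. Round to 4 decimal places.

0.2879

P(component k | x) = π_k·f_k(x) / marginal(x), where marginal(x) = Σ_j π_j·f_j(x).
Component likelihoods at x = 'α':
  f_A = 0.49
  f_B = 0.28
  f_C = 0.13
Unnormalised posteriors:
  π_A·f_A = 0.53 × 0.49 = 0.2597
  π_B·f_B = 0.39 × 0.28 = 0.1092
  π_C·f_C = 0.08 × 0.13 = 0.0104
Sum: 0.2597 + 0.1092 + 0.0104 = 0.3793
P(Class B | x) = 0.1092 / 0.3793 ≈ 0.2879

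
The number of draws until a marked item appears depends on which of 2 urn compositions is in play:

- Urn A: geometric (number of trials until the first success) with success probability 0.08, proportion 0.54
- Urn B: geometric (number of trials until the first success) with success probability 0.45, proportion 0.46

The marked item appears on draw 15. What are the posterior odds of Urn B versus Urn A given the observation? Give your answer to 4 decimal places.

0.0036

Only the two components matter; the odds are (P(Z=i) f_i(x)) / (P(Z=j) f_j(x)).
Component likelihoods at x = 15:
  p_A = 0.0248954
  p_B = 0.000104301
4.79786e-05 / 0.0134435 ≈ 0.0036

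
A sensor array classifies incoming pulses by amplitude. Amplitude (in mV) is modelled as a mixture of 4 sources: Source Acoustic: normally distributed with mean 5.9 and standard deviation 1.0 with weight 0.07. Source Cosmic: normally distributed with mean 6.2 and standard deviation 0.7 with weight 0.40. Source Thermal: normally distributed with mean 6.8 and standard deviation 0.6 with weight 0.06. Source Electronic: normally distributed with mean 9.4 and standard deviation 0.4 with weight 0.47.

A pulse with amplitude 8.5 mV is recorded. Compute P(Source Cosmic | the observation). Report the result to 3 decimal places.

Posterior ∝ prior × likelihood, so P(k | x) ∝ P(Z=k) f_k(x); normalise over all components.
Normal densities:
  f_Acoustic = (1/(1.0·√(2π)))·exp(−(8.5−5.9)²/(2·1.0²)) = 0.398942·exp(-3.38000) = 0.013583
  f_Cosmic = (1/(0.7·√(2π)))·exp(−(8.5−6.2)²/(2·0.7²)) = 0.569918·exp(-5.39796) = 0.00257934
  f_Thermal = (1/(0.6·√(2π)))·exp(−(8.5−6.8)²/(2·0.6²)) = 0.664904·exp(-4.01389) = 0.0120102
  f_Electronic = (1/(0.4·√(2π)))·exp(−(8.5−9.4)²/(2·0.4²)) = 0.997356·exp(-2.53125) = 0.0793491
Unnormalised posteriors:
  P(Z=Acoustic)·f_Acoustic = 0.07 × 0.013583 = 0.000950808
  P(Z=Cosmic)·f_Cosmic = 0.40 × 0.00257934 = 0.00103173
  P(Z=Thermal)·f_Thermal = 0.06 × 0.0120102 = 0.00072061
  P(Z=Electronic)·f_Electronic = 0.47 × 0.0793491 = 0.0372941
Sum: 0.000950808 + 0.00103173 + 0.00072061 + 0.0372941 = 0.0399972
P(Source Cosmic | x) ≈ 0.026

0.026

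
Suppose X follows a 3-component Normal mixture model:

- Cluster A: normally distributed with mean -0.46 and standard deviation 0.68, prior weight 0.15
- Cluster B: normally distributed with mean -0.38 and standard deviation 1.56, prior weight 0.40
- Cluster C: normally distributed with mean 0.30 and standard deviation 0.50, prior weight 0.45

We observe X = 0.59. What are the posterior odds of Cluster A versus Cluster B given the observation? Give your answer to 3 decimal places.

Since P(k|x) ∝ π_k f_k(x), the posterior odds are π_i f_i(x) / (π_j f_j(x)).
Evaluate each component's likelihood at the observed value:
  f_A = 0.178097
  f_B = 0.21078
  f_C = 0.67436
Posterior odds = (π_A·f_A) / (π_B·f_B) = (0.15·0.178097) / (0.40·0.21078) = 0.0267146 / 0.0843121 ≈ 0.317

0.317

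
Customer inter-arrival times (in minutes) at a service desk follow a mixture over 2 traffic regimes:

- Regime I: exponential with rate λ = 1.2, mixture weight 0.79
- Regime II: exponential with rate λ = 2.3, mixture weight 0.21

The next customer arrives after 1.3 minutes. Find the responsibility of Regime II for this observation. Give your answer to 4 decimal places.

Posterior ∝ prior × likelihood, so P(k | x) ∝ w_k f_k(x); normalise over all components.
Component likelihoods at x = 1.3 minutes:
  f_I = 0.252163
  f_II = 0.115661
Unnormalised posteriors:
  w_I·f_I = 0.79 × 0.252163 = 0.199209
  w_II·f_II = 0.21 × 0.115661 = 0.0242888
Denominator: 0.199209 + 0.0242888 = 0.223498
P(Regime II | 1.3 minutes) ≈ 0.1087

0.1087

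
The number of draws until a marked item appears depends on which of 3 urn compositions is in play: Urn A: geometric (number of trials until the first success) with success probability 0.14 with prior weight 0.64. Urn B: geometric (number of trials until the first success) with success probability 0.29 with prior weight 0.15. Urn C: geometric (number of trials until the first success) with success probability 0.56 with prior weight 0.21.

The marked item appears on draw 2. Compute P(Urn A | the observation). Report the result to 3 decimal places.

0.483

The responsibility of component k is P(Z=k) f_k(x) divided by Σ_j P(Z=j) f_j(x).
Evaluate each component's likelihood at the observed value:
  p_A = 0.14·(1−0.14)^1 = 0.14·0.86 = 0.1204
  p_B = 0.29·(1−0.29)^1 = 0.29·0.71 = 0.2059
  p_C = 0.56·(1−0.56)^1 = 0.56·0.44 = 0.2464
Prior × likelihood for each component:
  P(Z=A)·p_A = 0.64 × 0.1204 = 0.077056
  P(Z=B)·p_B = 0.15 × 0.2059 = 0.030885
  P(Z=C)·p_C = 0.21 × 0.2464 = 0.051744
Sum: 0.077056 + 0.030885 + 0.051744 = 0.159685
Responsibility of Urn A: 0.077056 / 0.159685 ≈ 0.483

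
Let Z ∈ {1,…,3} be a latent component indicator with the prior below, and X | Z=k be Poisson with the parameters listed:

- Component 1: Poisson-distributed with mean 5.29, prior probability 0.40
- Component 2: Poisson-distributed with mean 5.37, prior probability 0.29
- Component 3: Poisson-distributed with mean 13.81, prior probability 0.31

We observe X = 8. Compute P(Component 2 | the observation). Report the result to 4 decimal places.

0.3614

The responsibility of component k is P(Z=k) f_k(x) divided by Σ_j P(Z=j) f_j(x).
Evaluate each component's likelihood at the observed value:
  f_1 = e^(−5.29)·5.29^8/8! = 0.0766844
  f_2 = e^(−5.37)·5.37^8/8! = 0.0798201
  f_3 = e^(−13.81)·13.81^8/8! = 0.032993
Unnormalised posteriors:
  P(Z=1)·f_1 = 0.40 × 0.0766844 = 0.0306738
  P(Z=2)·f_2 = 0.29 × 0.0798201 = 0.0231478
  P(Z=3)·f_3 = 0.31 × 0.032993 = 0.0102278
Sum: 0.0306738 + 0.0231478 + 0.0102278 = 0.0640494
So the posterior for Component 2 is 0.0231478 / 0.0640494 ≈ 0.3614.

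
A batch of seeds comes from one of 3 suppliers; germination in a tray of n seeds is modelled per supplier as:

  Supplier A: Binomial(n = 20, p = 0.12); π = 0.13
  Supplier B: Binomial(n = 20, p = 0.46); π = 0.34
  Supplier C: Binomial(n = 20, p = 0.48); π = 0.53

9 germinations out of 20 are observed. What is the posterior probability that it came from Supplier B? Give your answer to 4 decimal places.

The responsibility of component k is w_k f_k(x) divided by Σ_j w_j f_j(x).
Component likelihoods at x = 9 germinations out of 20:
  p_A = 0.000212396
  p_B = 0.176343
  p_C = 0.170771
Unnormalised posteriors:
  w_A·p_A = 0.13 × 0.000212396 = 2.76115e-05
  w_B·p_B = 0.34 × 0.176343 = 0.0599565
  w_C·p_C = 0.53 × 0.170771 = 0.0905086
Sum: 2.76115e-05 + 0.0599565 + 0.0905086 = 0.150493
P(Supplier B | x) ≈ 0.3984

0.3984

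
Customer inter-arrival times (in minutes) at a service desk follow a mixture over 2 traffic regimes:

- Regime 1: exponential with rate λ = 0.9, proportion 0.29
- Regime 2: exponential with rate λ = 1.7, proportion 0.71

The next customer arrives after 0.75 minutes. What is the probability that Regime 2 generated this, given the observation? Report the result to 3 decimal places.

0.717

Posterior ∝ prior × likelihood, so P(k | x) ∝ P(Z=k) f_k(x); normalise over all components.
Component likelihoods at x = 0.75 minutes:
  f_1 = 0.9·e^(−0.9·0.75) = 0.9·e^(−0.6750) = 0.458241
  f_2 = 1.7·e^(−1.7·0.75) = 1.7·e^(−1.2750) = 0.475033
Unnormalised posteriors:
  P(Z=1)·f_1 = 0.29 × 0.458241 = 0.13289
  P(Z=2)·f_2 = 0.71 × 0.475033 = 0.337273
Marginal: 0.13289 + 0.337273 = 0.470163
P(Regime 2 | 0.75 minutes) ≈ 0.717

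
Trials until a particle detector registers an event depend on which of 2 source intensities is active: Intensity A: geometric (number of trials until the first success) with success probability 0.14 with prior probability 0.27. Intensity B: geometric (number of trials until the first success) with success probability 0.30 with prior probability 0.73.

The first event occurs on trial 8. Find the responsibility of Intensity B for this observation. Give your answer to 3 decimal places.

0.578

Apply Bayes' rule: the posterior for each component is proportional to its prior times its likelihood at x.
Component likelihoods at x = 8:
  p_A = 0.0487099
  p_B = 0.0247063
Weight by the priors:
  P(Z=A)·p_A = 0.27 × 0.0487099 = 0.0131517
  P(Z=B)·p_B = 0.73 × 0.0247063 = 0.0180356
Sum: 0.0131517 + 0.0180356 = 0.0311873
Responsibility of Intensity B: 0.0180356 / 0.0311873 ≈ 0.578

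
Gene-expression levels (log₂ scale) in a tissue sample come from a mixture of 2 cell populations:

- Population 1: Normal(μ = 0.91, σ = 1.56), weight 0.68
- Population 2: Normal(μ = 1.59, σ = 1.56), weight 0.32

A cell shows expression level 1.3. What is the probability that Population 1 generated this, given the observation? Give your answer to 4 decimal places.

By Bayes' theorem, P(k | x) = π_k f_k(x) / Σ_j π_j f_j(x).
Normal densities:
  p_1 = (1/(1.56·√(2π)))·exp(−(1.3−0.91)²/(2·1.56²)) = 0.255732·exp(-0.03125) = 0.247864
  p_2 = (1/(1.56·√(2π)))·exp(−(1.3−1.59)²/(2·1.56²)) = 0.255732·exp(-0.01728) = 0.251351
Prior × likelihood for each component:
  π_1·p_1 = 0.68 × 0.247864 = 0.168548
  π_2·p_2 = 0.32 × 0.251351 = 0.0804325
Denominator: 0.168548 + 0.0804325 = 0.24898
P(Population 1 | data) = 0.168548 / 0.24898 ≈ 0.6770

0.6770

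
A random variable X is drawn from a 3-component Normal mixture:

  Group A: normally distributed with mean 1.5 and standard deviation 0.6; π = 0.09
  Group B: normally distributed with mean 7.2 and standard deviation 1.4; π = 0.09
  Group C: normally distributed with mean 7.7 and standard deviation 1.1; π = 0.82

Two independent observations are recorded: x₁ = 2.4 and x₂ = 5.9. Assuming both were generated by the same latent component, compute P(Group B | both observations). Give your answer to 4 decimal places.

The responsibility of component k is w_k f_k(x) divided by Σ_j w_j f_j(x).
Since both observations come from the same component, the likelihood for component k is f_k(x₁)·f_k(x₂).
  f_A = [0.215863] × [1.39657e-12] = 3.01467e-13
  f_B = [0.000798351] × [0.18516] = 0.000147823
  f_C = [3.29967e-06] × [0.0950748] = 3.13716e-07
Multiply by the mixture weights:
  w_A·f_A = 0.09 × 3.01467e-13 = 2.71321e-14
  w_B·f_B = 0.09 × 0.000147823 = 1.33041e-05
  w_C·f_C = 0.82 × 3.13716e-07 = 2.57247e-07
Marginal: 2.71321e-14 + 1.33041e-05 + 2.57247e-07 = 1.35613e-05
P(Group B | x₁, x₂) ≈ 0.9810

0.9810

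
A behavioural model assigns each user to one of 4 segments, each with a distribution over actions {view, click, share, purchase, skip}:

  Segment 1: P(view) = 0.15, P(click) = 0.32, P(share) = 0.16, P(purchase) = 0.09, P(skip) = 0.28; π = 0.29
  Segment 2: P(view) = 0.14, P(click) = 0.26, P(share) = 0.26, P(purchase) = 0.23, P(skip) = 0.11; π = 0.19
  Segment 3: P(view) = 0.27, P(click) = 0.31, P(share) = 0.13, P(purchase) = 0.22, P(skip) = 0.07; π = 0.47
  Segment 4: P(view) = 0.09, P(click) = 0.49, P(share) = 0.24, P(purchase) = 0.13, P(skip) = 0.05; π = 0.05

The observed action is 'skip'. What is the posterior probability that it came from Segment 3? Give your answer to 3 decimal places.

0.239

Posterior ∝ prior × likelihood, so P(k | x) ∝ π_k f_k(x); normalise over all components.
Categorical probabilities:
  L_1 = 0.28
  L_2 = 0.11
  L_3 = 0.07
  L_4 = 0.05
Prior × likelihood for each component:
  π_1·L_1 = 0.29 × 0.28 = 0.0812
  π_2·L_2 = 0.19 × 0.11 = 0.0209
  π_3·L_3 = 0.47 × 0.07 = 0.0329
  π_4·L_4 = 0.05 × 0.05 = 0.0025
Evidence: 0.0812 + 0.0209 + 0.0329 + 0.0025 = 0.1375
So the posterior for Segment 3 is 0.0329 / 0.1375 ≈ 0.239.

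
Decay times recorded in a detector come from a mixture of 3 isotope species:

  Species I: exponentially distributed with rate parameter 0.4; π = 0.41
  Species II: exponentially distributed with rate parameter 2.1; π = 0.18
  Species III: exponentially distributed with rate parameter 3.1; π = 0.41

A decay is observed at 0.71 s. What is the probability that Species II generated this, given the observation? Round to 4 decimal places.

0.2437

Posterior ∝ prior × likelihood, so P(k | x) ∝ π_k f_k(x); normalise over all components.
Component likelihoods at x = 0.71 s:
  L_I = 0.301107
  L_II = 0.47281
  L_III = 0.343146
Weight by the priors:
  π_I·L_I = 0.41 × 0.301107 = 0.123454
  π_II·L_II = 0.18 × 0.47281 = 0.0851057
  π_III·L_III = 0.41 × 0.343146 = 0.14069
Denominator: 0.123454 + 0.0851057 + 0.14069 = 0.349249
P(Species II | the observation) = 0.0851057 / 0.349249 ≈ 0.2437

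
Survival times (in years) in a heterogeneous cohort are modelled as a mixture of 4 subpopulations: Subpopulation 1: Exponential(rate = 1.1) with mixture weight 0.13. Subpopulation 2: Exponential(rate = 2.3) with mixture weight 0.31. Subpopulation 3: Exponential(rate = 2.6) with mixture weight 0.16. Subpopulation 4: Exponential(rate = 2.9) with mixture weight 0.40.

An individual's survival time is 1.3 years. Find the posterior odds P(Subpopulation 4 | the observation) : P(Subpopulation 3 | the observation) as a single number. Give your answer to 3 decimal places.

The posterior odds equal the prior odds times the likelihood ratio: (w_i/w_j)·(f_i(x)/f_j(x)).
Exponential densities:
  p_1 = 1.1·e^(−1.1·1.3) = 1.1·e^(−1.4300) = 0.26324
  p_2 = 2.3·e^(−2.3·1.3) = 2.3·e^(−2.9900) = 0.115661
  p_3 = 2.6·e^(−2.6·1.3) = 2.6·e^(−3.3800) = 0.0885234
  p_4 = 2.9·e^(−2.9·1.3) = 2.9·e^(−3.7700) = 0.066851
0.0267404 / 0.0141637 ≈ 1.888

1.888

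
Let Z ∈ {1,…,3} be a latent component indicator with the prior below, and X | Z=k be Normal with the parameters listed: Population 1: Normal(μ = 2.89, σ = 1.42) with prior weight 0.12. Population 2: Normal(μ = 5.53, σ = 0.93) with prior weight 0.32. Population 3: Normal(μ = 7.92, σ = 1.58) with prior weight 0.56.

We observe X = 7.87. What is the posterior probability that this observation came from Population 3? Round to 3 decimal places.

By Bayes' theorem, P(k | x) = P(Z=k) f_k(x) / Σ_j P(Z=j) f_j(x).
Component likelihoods at x = 7.87:
  L_1 = (1/(1.42·√(2π)))·exp(−(7.87−2.89)²/(2·1.42²)) = 0.280945·exp(-6.14967) = 0.000599588
  L_2 = (1/(0.93·√(2π)))·exp(−(7.87−5.53)²/(2·0.93²)) = 0.428970·exp(-3.16545) = 0.0181004
  L_3 = (1/(1.58·√(2π)))·exp(−(7.87−7.92)²/(2·1.58²)) = 0.252495·exp(-0.00050) = 0.252369
Prior × likelihood for each component:
  P(Z=1)·L_1 = 0.12 × 0.000599588 = 7.19505e-05
  P(Z=2)·L_2 = 0.32 × 0.0181004 = 0.00579213
  P(Z=3)·L_3 = 0.56 × 0.252369 = 0.141326
Normaliser: 7.19505e-05 + 0.00579213 + 0.141326 = 0.147191
So the posterior for Population 3 is 0.141326 / 0.147191 ≈ 0.960.

0.960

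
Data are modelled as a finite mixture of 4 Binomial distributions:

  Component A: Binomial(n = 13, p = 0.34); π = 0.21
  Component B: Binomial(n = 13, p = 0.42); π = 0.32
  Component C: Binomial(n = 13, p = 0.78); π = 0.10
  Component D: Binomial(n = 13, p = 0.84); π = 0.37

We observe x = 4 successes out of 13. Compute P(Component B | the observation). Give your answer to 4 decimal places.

Apply Bayes' rule: the posterior for each component is proportional to its prior times its likelihood at x.
Component likelihoods at x = 4 successes out of 13:
  f_A = 0.227048
  f_B = 0.165255
  f_C = 0.000319513
  f_D = 2.44626e-05
Weight by the priors:
  P(Z=A)·f_A = 0.21 × 0.227048 = 0.04768
  P(Z=B)·f_B = 0.32 × 0.165255 = 0.0528817
  P(Z=C)·f_C = 0.10 × 0.000319513 = 3.19513e-05
  P(Z=D)·f_D = 0.37 × 2.44626e-05 = 9.05117e-06
Normaliser: 0.04768 + 0.0528817 + 3.19513e-05 + 9.05117e-06 = 0.100603
So the posterior for Component B is 0.0528817 / 0.100603 ≈ 0.5256.

0.5256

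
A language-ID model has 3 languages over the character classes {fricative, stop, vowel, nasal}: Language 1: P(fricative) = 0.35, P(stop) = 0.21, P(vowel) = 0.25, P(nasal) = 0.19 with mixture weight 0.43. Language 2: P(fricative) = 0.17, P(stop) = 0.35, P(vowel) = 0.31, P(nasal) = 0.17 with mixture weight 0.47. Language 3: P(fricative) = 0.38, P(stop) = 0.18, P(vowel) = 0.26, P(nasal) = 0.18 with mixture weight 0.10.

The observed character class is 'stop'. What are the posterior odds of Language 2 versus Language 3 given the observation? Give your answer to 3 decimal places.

Only the two components matter; the odds are (P(Z=i) f_i(x)) / (P(Z=j) f_j(x)).
Evaluate each component's likelihood at the observed value:
  f_1 = P(stop | comp) = 0.21
  f_2 = P(stop | comp) = 0.35
  f_3 = P(stop | comp) = 0.18
Odds = (0.47/0.10) × (0.35/0.18) = 4.7 × 1.94444 ≈ 9.139

9.139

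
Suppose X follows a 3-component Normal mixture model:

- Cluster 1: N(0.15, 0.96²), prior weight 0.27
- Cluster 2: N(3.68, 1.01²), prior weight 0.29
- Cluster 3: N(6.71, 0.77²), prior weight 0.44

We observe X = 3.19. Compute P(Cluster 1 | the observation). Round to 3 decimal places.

0.007

By Bayes' theorem, P(k | x) = w_k f_k(x) / Σ_j w_j f_j(x).
Component likelihoods at x = 3.19:
  L_1 = 0.00276143
  L_2 = 0.351139
  L_3 = 1.50136e-05
Multiply by the mixture weights:
  w_1·L_1 = 0.27 × 0.00276143 = 0.000745587
  w_2·L_2 = 0.29 × 0.351139 = 0.10183
  w_3·L_3 = 0.44 × 1.50136e-05 = 6.60599e-06
Evidence: 0.000745587 + 0.10183 + 6.60599e-06 = 0.102582
P(Cluster 1 | x) = 0.000745587 / 0.102582 ≈ 0.007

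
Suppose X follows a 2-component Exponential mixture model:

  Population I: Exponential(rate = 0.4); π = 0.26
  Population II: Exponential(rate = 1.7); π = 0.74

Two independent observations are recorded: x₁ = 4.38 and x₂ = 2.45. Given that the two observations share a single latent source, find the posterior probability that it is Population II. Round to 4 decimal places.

0.0071

P(component k | x) = w_k·f_k(x) / marginal(x), where marginal(x) = Σ_j w_j·f_j(x).
Since both observations come from the same component, the likelihood for component k is f_k(x₁)·f_k(x₂).
  p_I = [0.4·e^(−0.4·4.38) = 0.4·e^(−1.7520) = 0.0693707] × [0.150124] = 0.0104142
  p_II = [1.7·e^(−1.7·4.38) = 1.7·e^(−7.4460) = 0.000992412] × [0.0264005] = 2.62002e-05
Unnormalised posteriors:
  w_I·p_I = 0.26 × 0.0104142 = 0.0027077
  w_II·p_II = 0.74 × 2.62002e-05 = 1.93881e-05
Marginal: 0.0027077 + 1.93881e-05 = 0.00272709
P(Population II | data) ≈ 0.0071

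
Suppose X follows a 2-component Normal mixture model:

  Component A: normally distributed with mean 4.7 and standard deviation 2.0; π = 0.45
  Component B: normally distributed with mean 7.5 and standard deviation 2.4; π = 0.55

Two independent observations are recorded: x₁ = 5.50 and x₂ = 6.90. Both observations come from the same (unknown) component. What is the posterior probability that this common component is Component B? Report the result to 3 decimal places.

Posterior ∝ prior × likelihood, so P(k | x) ∝ P(Z=k) f_k(x); normalise over all components.
Since both observations come from the same component, the likelihood for component k is f_k(x₁)·f_k(x₂).
  p_A = [(1/(2.0·√(2π)))·exp(−(5.50−4.7)²/(2·2.0²)) = 0.199471·exp(-0.08000) = 0.184135] × [0.108926] = 0.0200571
  p_B = [(1/(2.4·√(2π)))·exp(−(5.50−7.5)²/(2·2.4²)) = 0.166226·exp(-0.34722) = 0.117463] × [0.161112] = 0.0189247
Multiply by the mixture weights:
  P(Z=A)·p_A = 0.45 × 0.0200571 = 0.0090257
  P(Z=B)·p_B = 0.55 × 0.0189247 = 0.0104086
Marginal: 0.0090257 + 0.0104086 = 0.0194343
Responsibility of Component B: 0.0104086 / 0.0194343 ≈ 0.536

0.536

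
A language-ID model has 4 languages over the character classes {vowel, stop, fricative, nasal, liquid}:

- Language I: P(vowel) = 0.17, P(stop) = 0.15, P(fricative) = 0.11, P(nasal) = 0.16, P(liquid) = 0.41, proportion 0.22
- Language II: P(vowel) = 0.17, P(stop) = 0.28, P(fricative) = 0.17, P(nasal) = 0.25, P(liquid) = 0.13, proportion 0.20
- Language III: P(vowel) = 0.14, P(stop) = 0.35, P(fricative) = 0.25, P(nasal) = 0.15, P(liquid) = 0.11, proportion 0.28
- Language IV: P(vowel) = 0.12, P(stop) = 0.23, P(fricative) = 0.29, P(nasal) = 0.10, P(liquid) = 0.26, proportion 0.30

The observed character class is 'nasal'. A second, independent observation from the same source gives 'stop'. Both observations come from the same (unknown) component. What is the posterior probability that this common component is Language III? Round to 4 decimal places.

P(component k | x) = π_k·f_k(x) / marginal(x), where marginal(x) = Σ_j π_j·f_j(x).
Since both observations come from the same component, the likelihood for component k is f_k(x₁)·f_k(x₂).
  p_I = [P(nasal | comp) = 0.16] × [0.15] = 0.024
  p_II = [P(nasal | comp) = 0.25] × [0.28] = 0.07
  p_III = [P(nasal | comp) = 0.15] × [0.35] = 0.0525
  p_IV = [P(nasal | comp) = 0.10] × [0.23] = 0.023
Weight by the priors:
  π_I·p_I = 0.22 × 0.024 = 0.00528
  π_II·p_II = 0.20 × 0.07 = 0.014
  π_III·p_III = 0.28 × 0.0525 = 0.0147
  π_IV·p_IV = 0.30 × 0.023 = 0.0069
Denominator: 0.00528 + 0.014 + 0.0147 + 0.0069 = 0.04088
P(Language III | data) ≈ 0.3596

0.3596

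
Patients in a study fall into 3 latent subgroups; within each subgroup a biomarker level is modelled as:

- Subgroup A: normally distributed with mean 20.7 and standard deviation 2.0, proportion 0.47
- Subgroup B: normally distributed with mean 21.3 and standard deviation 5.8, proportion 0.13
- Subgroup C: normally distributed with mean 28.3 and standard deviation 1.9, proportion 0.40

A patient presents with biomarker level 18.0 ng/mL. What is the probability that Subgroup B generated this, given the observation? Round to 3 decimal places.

Posterior ∝ prior × likelihood, so P(k | x) ∝ w_k f_k(x); normalise over all components.
Evaluate each component's likelihood at the observed value:
  L_A = 0.0801917
  L_B = 0.0585042
  L_C = 8.72317e-08
Multiply by the mixture weights:
  w_A·L_A = 0.47 × 0.0801917 = 0.0376901
  w_B·L_B = 0.13 × 0.0585042 = 0.00760554
  w_C·L_C = 0.40 × 8.72317e-08 = 3.48927e-08
Sum: 0.0376901 + 0.00760554 + 3.48927e-08 = 0.0452957
P(Subgroup B | x) ≈ 0.168

0.168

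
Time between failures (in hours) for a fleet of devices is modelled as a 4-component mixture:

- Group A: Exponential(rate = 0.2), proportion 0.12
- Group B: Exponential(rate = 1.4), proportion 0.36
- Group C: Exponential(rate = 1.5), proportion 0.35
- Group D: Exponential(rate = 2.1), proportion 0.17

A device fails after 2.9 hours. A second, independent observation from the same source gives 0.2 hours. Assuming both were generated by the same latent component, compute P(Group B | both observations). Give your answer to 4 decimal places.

Apply Bayes' rule: the posterior for each component is proportional to its prior times its likelihood at x.
Since both observations come from the same component, the likelihood for component k is f_k(x₁)·f_k(x₂).
  p_A = [0.2·e^(−0.2·2.9) = 0.2·e^(−0.5800) = 0.11198] × [0.192158] = 0.0215178
  p_B = [1.4·e^(−1.4·2.9) = 1.4·e^(−4.0600) = 0.0241486] × [1.0581] = 0.0255516
  p_C = [1.5·e^(−1.5·2.9) = 1.5·e^(−4.3500) = 0.0193602] × [1.11123] = 0.0215136
  p_D = [2.1·e^(−2.1·2.9) = 2.1·e^(−6.0900) = 0.00475736] × [1.3798] = 0.0065642
Prior × likelihood for each component:
  π_A·p_A = 0.12 × 0.0215178 = 0.00258213
  π_B·p_B = 0.36 × 0.0255516 = 0.00919857
  π_C·p_C = 0.35 × 0.0215136 = 0.00752976
  π_D·p_D = 0.17 × 0.0065642 = 0.00111591
Normaliser: 0.00258213 + 0.00919857 + 0.00752976 + 0.00111591 = 0.0204264
Responsibility of Group B: 0.00919857 / 0.0204264 ≈ 0.4503

0.4503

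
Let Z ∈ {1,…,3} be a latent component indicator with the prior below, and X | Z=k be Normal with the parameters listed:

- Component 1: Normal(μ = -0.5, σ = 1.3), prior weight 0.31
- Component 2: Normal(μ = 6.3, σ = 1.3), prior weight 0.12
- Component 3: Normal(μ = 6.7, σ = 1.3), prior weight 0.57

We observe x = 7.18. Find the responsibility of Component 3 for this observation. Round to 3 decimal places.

P(component k | x) = π_k·f_k(x) / marginal(x), where marginal(x) = Σ_j π_j·f_j(x).
Normal densities:
  L_1 = 8.09745e-09
  L_2 = 0.244042
  L_3 = 0.286657
Prior × likelihood for each component:
  π_1·L_1 = 0.31 × 8.09745e-09 = 2.51021e-09
  π_2·L_2 = 0.12 × 0.244042 = 0.029285
  π_3·L_3 = 0.57 × 0.286657 = 0.163395
Denominator: 2.51021e-09 + 0.029285 + 0.163395 = 0.19268
Responsibility of Component 3: 0.163395 / 0.19268 ≈ 0.848

0.848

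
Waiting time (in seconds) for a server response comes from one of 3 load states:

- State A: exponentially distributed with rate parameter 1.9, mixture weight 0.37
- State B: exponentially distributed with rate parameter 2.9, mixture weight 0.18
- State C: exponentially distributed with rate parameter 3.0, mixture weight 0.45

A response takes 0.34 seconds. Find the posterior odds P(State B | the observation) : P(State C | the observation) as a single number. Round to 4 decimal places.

0.4000

Only the two components matter; the odds are (π_i f_i(x)) / (π_j f_j(x)).
Evaluate each component's likelihood at the observed value:
  p_A = 0.995862
  p_B = 1.08189
  p_C = 1.08178
Posterior odds = (π_B·p_B) / (π_C·p_C) = (0.18·1.08189) / (0.45·1.08178) = 0.19474 / 0.486803 ≈ 0.4000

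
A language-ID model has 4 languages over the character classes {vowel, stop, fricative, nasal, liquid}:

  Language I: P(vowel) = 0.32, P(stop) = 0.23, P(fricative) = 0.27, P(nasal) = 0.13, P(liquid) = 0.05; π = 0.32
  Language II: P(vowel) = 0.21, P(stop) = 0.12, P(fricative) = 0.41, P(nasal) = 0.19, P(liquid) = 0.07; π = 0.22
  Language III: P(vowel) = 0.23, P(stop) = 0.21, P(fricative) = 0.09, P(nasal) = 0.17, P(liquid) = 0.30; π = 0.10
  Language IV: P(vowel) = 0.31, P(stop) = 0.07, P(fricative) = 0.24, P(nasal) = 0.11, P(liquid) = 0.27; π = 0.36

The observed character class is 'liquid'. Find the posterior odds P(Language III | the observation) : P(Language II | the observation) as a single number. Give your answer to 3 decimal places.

1.948

Only the two components matter; the odds are (π_i f_i(x)) / (π_j f_j(x)).
Categorical probabilities:
  f_I = P(liquid | comp) = 0.05
  f_II = P(liquid | comp) = 0.07
  f_III = P(liquid | comp) = 0.30
  f_IV = P(liquid | comp) = 0.27
0.03 / 0.0154 ≈ 1.948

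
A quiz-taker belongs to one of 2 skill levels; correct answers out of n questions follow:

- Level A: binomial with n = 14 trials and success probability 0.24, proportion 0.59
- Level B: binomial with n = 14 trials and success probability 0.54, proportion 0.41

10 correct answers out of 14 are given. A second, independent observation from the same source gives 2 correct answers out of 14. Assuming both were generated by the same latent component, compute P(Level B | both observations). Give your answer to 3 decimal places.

0.791

Apply Bayes' rule: the posterior for each component is proportional to its prior times its likelihood at x.
Since both observations come from the same component, the likelihood for component k is f_k(x₁)·f_k(x₂).
  L_A = [C(14,10)·0.24^10·0.76^4 = 1001·6.34034e-07·0.333622 = 0.000211739] × [0.194638] = 4.12124e-05
  L_B = [C(14,10)·0.54^10·0.46^4 = 1001·0.00210833·0.0447746 = 0.0944937] × [0.0023819] = 0.000225074
Prior × likelihood for each component:
  π_A·L_A = 0.59 × 4.12124e-05 = 2.43153e-05
  π_B·L_B = 0.41 × 0.000225074 = 9.22805e-05
Evidence: 2.43153e-05 + 9.22805e-05 = 0.000116596
P(Level B | x) ≈ 0.791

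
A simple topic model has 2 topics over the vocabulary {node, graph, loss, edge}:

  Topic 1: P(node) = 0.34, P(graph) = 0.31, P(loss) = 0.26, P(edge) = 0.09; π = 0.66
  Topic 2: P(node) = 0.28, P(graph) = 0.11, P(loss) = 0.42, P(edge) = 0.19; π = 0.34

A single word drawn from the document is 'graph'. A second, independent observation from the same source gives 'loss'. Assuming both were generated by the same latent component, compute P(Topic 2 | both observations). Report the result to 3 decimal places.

The responsibility of component k is π_k f_k(x) divided by Σ_j π_j f_j(x).
Since both observations come from the same component, the likelihood for component k is f_k(x₁)·f_k(x₂).
  f_1 = [P(graph | comp) = 0.31] × [0.26] = 0.0806
  f_2 = [P(graph | comp) = 0.11] × [0.42] = 0.0462
Weight by the priors:
  π_1·f_1 = 0.66 × 0.0806 = 0.053196
  π_2·f_2 = 0.34 × 0.0462 = 0.015708
Marginal: 0.053196 + 0.015708 = 0.068904
P(Topic 2 | x₁,x₂) = 0.015708 / 0.068904 ≈ 0.228

0.228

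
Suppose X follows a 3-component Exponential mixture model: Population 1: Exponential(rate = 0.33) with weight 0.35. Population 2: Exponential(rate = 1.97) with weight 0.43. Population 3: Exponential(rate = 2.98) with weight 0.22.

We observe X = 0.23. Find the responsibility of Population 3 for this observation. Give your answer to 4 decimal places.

P(component k | x) = π_k·f_k(x) / marginal(x), where marginal(x) = Σ_j π_j·f_j(x).
Exponential densities:
  p_1 = 0.30588
  p_2 = 1.25224
  p_3 = 1.50159
Unnormalised posteriors:
  π_1·p_1 = 0.35 × 0.30588 = 0.107058
  π_2·p_2 = 0.43 × 1.25224 = 0.538463
  π_3·p_3 = 0.22 × 1.50159 = 0.330349
Normaliser: 0.107058 + 0.538463 + 0.330349 = 0.97587
P(Population 3 | x) = 0.330349 / 0.97587 ≈ 0.3385

0.3385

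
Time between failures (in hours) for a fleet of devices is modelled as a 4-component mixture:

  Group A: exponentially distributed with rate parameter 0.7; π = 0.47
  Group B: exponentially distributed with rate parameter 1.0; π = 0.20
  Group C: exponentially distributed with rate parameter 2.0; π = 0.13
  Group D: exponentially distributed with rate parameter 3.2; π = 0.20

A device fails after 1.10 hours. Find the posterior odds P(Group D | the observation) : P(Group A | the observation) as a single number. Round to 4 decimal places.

0.1244

Since P(k|x) ∝ w_k f_k(x), the posterior odds are w_i f_i(x) / (w_j f_j(x)).
Exponential densities:
  p_A = 0.324109
  p_B = 0.332871
  p_C = 0.221606
  p_D = 0.0947182
Odds = (0.20/0.47) × (0.0947182/0.324109) = 0.425532 × 0.292242 ≈ 0.1244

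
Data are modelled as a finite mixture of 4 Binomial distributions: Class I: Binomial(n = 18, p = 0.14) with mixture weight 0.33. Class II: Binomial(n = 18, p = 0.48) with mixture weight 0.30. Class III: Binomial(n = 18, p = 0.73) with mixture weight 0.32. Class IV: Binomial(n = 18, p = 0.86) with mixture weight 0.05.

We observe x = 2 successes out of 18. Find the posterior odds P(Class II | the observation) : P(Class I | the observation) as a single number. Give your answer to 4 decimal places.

0.0034

Only the two components matter; the odds are (π_i f_i(x)) / (π_j f_j(x)).
Evaluate each component's likelihood at the observed value:
  L_I = 0.268487
  L_II = 0.00100746
  L_III = 6.50365e-08
  L_IV = 2.46455e-12
Odds = (0.30/0.33) × (0.00100746/0.268487) = 0.909091 × 0.00375236 ≈ 0.0034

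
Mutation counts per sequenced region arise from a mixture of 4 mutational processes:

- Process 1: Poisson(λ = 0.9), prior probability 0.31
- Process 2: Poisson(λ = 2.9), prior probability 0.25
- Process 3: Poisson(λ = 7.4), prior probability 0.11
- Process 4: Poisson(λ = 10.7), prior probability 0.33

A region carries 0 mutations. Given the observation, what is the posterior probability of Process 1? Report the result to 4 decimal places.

Apply Bayes' rule: the posterior for each component is proportional to its prior times its likelihood at x.
Evaluate each component's likelihood at the observed value:
  L_1 = e^(−0.9)·0.9^0/0! = 0.40657
  L_2 = e^(−2.9)·2.9^0/0! = 0.0550232
  L_3 = e^(−7.4)·7.4^0/0! = 0.000611253
  L_4 = e^(−10.7)·10.7^0/0! = 2.25449e-05
Prior × likelihood for each component:
  P(Z=1)·L_1 = 0.31 × 0.40657 = 0.126037
  P(Z=2)·L_2 = 0.25 × 0.0550232 = 0.0137558
  P(Z=3)·L_3 = 0.11 × 0.000611253 = 6.72378e-05
  P(Z=4)·L_4 = 0.33 × 2.25449e-05 = 7.43983e-06
Evidence: 0.126037 + 0.0137558 + 6.72378e-05 + 7.43983e-06 = 0.139867
P(Process 1 | the observation) ≈ 0.9011

0.9011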